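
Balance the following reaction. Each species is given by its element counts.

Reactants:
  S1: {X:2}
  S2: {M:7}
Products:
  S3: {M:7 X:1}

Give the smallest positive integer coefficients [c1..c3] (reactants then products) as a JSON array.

M: 1·0+2·7 = 14 | 2·7 = 14
X: 1·2+2·0 = 2 | 2·1 = 2
gcd(1,2,2) = 1

Coefficients: [1, 2, 2]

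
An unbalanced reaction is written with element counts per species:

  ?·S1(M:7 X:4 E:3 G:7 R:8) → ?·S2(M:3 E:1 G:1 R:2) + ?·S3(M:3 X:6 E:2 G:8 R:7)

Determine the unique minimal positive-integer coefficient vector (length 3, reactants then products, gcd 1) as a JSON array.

M: 3·7 = 21 | 5·3+2·3 = 21
X: 3·4 = 12 | 5·0+2·6 = 12
E: 3·3 = 9 | 5·1+2·2 = 9
G: 3·7 = 21 | 5·1+2·8 = 21
R: 3·8 = 24 | 5·2+2·7 = 24
gcd(3,5,2) = 1

Coefficients: [3, 5, 2]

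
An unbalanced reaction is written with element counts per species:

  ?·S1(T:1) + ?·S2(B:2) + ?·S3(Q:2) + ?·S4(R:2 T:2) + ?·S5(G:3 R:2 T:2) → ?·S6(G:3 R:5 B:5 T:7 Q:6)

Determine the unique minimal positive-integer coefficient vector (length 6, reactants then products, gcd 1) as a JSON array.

G: 4·0+5·0+6·0+3·0+2·3 = 6 | 2·3 = 6
R: 4·0+5·0+6·0+3·2+2·2 = 10 | 2·5 = 10
B: 4·0+5·2+6·0+3·0+2·0 = 10 | 2·5 = 10
T: 4·1+5·0+6·0+3·2+2·2 = 14 | 2·7 = 14
Q: 4·0+5·0+6·2+3·0+2·0 = 12 | 2·6 = 12
gcd(4,5,6,3,2,2) = 1

Coefficients: [4, 5, 6, 3, 2, 2]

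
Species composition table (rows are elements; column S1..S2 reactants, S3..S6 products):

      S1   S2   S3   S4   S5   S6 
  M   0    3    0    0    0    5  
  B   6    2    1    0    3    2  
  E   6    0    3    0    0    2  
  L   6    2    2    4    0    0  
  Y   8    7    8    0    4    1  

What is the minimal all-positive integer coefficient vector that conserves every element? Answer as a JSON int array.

Coefficients: [3, 5, 4, 5, 6, 3]

M: 3·0+5·3 = 15 | 4·0+5·0+6·0+3·5 = 15
B: 3·6+5·2 = 28 | 4·1+5·0+6·3+3·2 = 28
E: 3·6+5·0 = 18 | 4·3+5·0+6·0+3·2 = 18
L: 3·6+5·2 = 28 | 4·2+5·4+6·0+3·0 = 28
Y: 3·8+5·7 = 59 | 4·8+5·0+6·4+3·1 = 59
gcd(3,5,4,5,6,3) = 1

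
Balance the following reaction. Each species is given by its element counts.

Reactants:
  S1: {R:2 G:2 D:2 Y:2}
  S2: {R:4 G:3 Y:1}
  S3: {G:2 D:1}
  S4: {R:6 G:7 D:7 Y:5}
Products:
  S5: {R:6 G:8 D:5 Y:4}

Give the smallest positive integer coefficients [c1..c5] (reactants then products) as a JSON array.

Coefficients: [6, 3, 6, 1, 5]

R: 6·2+3·4+6·0+1·6 = 30 | 5·6 = 30
G: 6·2+3·3+6·2+1·7 = 40 | 5·8 = 40
D: 6·2+3·0+6·1+1·7 = 25 | 5·5 = 25
Y: 6·2+3·1+6·0+1·5 = 20 | 5·4 = 20
gcd(6,3,6,1,5) = 1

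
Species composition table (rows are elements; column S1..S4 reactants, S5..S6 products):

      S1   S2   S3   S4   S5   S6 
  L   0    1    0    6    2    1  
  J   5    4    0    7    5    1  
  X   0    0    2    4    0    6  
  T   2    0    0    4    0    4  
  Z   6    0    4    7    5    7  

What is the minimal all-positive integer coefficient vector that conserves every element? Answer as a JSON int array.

Coefficients: [2, 1, 5, 2, 5, 3]

L: 2·0+1·1+5·0+2·6 = 13 | 5·2+3·1 = 13
J: 2·5+1·4+5·0+2·7 = 28 | 5·5+3·1 = 28
X: 2·0+1·0+5·2+2·4 = 18 | 5·0+3·6 = 18
T: 2·2+1·0+5·0+2·4 = 12 | 5·0+3·4 = 12
Z: 2·6+1·0+5·4+2·7 = 46 | 5·5+3·7 = 46
gcd(2,1,5,2,5,3) = 1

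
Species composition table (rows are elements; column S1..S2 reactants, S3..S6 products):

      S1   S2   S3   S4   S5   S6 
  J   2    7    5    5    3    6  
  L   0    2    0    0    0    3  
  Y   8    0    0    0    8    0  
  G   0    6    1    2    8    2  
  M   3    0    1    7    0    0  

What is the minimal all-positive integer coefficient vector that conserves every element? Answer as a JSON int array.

J: 3·2+6·7 = 48 | 2·5+1·5+3·3+4·6 = 48
L: 3·0+6·2 = 12 | 2·0+1·0+3·0+4·3 = 12
Y: 3·8+6·0 = 24 | 2·0+1·0+3·8+4·0 = 24
G: 3·0+6·6 = 36 | 2·1+1·2+3·8+4·2 = 36
M: 3·3+6·0 = 9 | 2·1+1·7+3·0+4·0 = 9
gcd(3,6,2,1,3,4) = 1

Coefficients: [3, 6, 2, 1, 3, 4]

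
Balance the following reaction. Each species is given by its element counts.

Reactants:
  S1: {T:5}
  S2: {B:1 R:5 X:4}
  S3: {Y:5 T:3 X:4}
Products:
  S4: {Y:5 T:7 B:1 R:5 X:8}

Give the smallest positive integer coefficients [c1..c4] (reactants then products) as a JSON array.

Y: 4·0+5·0+5·5 = 25 | 5·5 = 25
T: 4·5+5·0+5·3 = 35 | 5·7 = 35
B: 4·0+5·1+5·0 = 5 | 5·1 = 5
R: 4·0+5·5+5·0 = 25 | 5·5 = 25
X: 4·0+5·4+5·4 = 40 | 5·8 = 40
gcd(4,5,5,5) = 1

Coefficients: [4, 5, 5, 5]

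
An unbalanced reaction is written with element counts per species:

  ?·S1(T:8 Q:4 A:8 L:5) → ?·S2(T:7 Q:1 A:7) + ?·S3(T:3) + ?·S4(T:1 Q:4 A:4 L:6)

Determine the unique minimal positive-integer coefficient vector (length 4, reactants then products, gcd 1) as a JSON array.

T: 6·8 = 48 | 4·7+5·3+5·1 = 48
Q: 6·4 = 24 | 4·1+5·0+5·4 = 24
A: 6·8 = 48 | 4·7+5·0+5·4 = 48
L: 6·5 = 30 | 4·0+5·0+5·6 = 30
gcd(6,4,5,5) = 1

Coefficients: [6, 4, 5, 5]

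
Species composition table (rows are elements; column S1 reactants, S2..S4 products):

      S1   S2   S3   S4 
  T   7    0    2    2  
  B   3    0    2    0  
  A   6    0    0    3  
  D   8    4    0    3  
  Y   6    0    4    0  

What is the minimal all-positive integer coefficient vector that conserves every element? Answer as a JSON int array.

T: 2·7 = 14 | 1·0+3·2+4·2 = 14
B: 2·3 = 6 | 1·0+3·2+4·0 = 6
A: 2·6 = 12 | 1·0+3·0+4·3 = 12
D: 2·8 = 16 | 1·4+3·0+4·3 = 16
Y: 2·6 = 12 | 1·0+3·4+4·0 = 12
gcd(2,1,3,4) = 1

Coefficients: [2, 1, 3, 4]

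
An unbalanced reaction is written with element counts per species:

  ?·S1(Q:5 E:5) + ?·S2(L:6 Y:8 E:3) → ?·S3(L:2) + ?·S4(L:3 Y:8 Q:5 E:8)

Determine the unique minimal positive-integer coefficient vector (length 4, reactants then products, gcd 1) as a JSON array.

Coefficients: [2, 2, 3, 2]

L: 2·0+2·6 = 12 | 3·2+2·3 = 12
Y: 2·0+2·8 = 16 | 3·0+2·8 = 16
Q: 2·5+2·0 = 10 | 3·0+2·5 = 10
E: 2·5+2·3 = 16 | 3·0+2·8 = 16
gcd(2,2,3,2) = 1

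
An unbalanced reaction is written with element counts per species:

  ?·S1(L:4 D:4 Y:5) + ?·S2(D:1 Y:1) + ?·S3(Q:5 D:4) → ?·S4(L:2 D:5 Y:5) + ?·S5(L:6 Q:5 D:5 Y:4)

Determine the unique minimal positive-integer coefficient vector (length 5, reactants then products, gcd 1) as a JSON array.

Coefficients: [3, 4, 1, 3, 1]

L: 3·4+4·0+1·0 = 12 | 3·2+1·6 = 12
Q: 3·0+4·0+1·5 = 5 | 3·0+1·5 = 5
D: 3·4+4·1+1·4 = 20 | 3·5+1·5 = 20
Y: 3·5+4·1+1·0 = 19 | 3·5+1·4 = 19
gcd(3,4,1,3,1) = 1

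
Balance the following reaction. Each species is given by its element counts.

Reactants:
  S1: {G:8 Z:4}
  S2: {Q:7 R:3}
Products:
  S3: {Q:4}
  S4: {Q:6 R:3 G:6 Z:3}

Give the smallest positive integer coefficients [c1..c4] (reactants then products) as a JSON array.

Coefficients: [3, 4, 1, 4]

Q: 3·0+4·7 = 28 | 1·4+4·6 = 28
R: 3·0+4·3 = 12 | 1·0+4·3 = 12
G: 3·8+4·0 = 24 | 1·0+4·6 = 24
Z: 3·4+4·0 = 12 | 1·0+4·3 = 12
gcd(3,4,1,4) = 1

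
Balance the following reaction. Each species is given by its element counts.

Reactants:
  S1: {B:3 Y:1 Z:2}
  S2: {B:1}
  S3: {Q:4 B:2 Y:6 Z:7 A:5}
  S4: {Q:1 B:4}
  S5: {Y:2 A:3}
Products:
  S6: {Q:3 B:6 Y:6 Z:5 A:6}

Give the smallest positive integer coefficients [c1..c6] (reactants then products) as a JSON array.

Q: 2·0+6·0+3·4+3·1+5·0 = 15 | 5·3 = 15
B: 2·3+6·1+3·2+3·4+5·0 = 30 | 5·6 = 30
Y: 2·1+6·0+3·6+3·0+5·2 = 30 | 5·6 = 30
Z: 2·2+6·0+3·7+3·0+5·0 = 25 | 5·5 = 25
A: 2·0+6·0+3·5+3·0+5·3 = 30 | 5·6 = 30
gcd(2,6,3,3,5,5) = 1

Coefficients: [2, 6, 3, 3, 5, 5]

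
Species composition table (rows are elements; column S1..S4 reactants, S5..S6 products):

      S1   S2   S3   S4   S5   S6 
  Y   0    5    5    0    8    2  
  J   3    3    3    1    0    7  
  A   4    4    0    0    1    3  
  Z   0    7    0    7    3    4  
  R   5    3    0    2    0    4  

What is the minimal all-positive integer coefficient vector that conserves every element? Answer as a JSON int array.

Coefficients: [1, 3, 5, 1, 4, 4]

Y: 1·0+3·5+5·5+1·0 = 40 | 4·8+4·2 = 40
J: 1·3+3·3+5·3+1·1 = 28 | 4·0+4·7 = 28
A: 1·4+3·4+5·0+1·0 = 16 | 4·1+4·3 = 16
Z: 1·0+3·7+5·0+1·7 = 28 | 4·3+4·4 = 28
R: 1·5+3·3+5·0+1·2 = 16 | 4·0+4·4 = 16
gcd(1,3,5,1,4,4) = 1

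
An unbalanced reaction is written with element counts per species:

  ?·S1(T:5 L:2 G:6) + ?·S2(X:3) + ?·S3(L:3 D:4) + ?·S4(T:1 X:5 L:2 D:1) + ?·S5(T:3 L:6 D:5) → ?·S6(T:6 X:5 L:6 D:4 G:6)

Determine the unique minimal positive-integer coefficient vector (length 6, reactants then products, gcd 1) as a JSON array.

T: 6·5+5·0+4·0+3·1+1·3 = 36 | 6·6 = 36
X: 6·0+5·3+4·0+3·5+1·0 = 30 | 6·5 = 30
L: 6·2+5·0+4·3+3·2+1·6 = 36 | 6·6 = 36
D: 6·0+5·0+4·4+3·1+1·5 = 24 | 6·4 = 24
G: 6·6+5·0+4·0+3·0+1·0 = 36 | 6·6 = 36
gcd(6,5,4,3,1,6) = 1

Coefficients: [6, 5, 4, 3, 1, 6]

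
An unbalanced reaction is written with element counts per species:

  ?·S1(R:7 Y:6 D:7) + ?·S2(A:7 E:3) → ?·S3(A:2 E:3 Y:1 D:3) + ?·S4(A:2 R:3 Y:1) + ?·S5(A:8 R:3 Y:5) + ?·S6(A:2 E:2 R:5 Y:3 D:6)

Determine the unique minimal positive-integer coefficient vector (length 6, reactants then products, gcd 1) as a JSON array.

Coefficients: [6, 6, 2, 1, 3, 6]

A: 6·0+6·7 = 42 | 2·2+1·2+3·8+6·2 = 42
E: 6·0+6·3 = 18 | 2·3+1·0+3·0+6·2 = 18
R: 6·7+6·0 = 42 | 2·0+1·3+3·3+6·5 = 42
Y: 6·6+6·0 = 36 | 2·1+1·1+3·5+6·3 = 36
D: 6·7+6·0 = 42 | 2·3+1·0+3·0+6·6 = 42
gcd(6,6,2,1,3,6) = 1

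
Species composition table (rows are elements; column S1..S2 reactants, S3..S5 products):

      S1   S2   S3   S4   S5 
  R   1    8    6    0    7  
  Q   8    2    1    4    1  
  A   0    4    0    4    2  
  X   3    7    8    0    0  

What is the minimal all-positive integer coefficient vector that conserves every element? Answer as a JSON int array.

R: 2·1+6·8 = 50 | 6·6+5·0+2·7 = 50
Q: 2·8+6·2 = 28 | 6·1+5·4+2·1 = 28
A: 2·0+6·4 = 24 | 6·0+5·4+2·2 = 24
X: 2·3+6·7 = 48 | 6·8+5·0+2·0 = 48
gcd(2,6,6,5,2) = 1

Coefficients: [2, 6, 6, 5, 2]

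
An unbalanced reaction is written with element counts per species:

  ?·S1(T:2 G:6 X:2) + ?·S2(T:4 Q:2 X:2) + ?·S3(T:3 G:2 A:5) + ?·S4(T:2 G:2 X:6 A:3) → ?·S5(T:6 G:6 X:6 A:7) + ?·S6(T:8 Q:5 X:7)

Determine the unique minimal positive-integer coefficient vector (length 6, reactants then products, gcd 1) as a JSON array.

Coefficients: [2, 5, 4, 5, 5, 2]

T: 2·2+5·4+4·3+5·2 = 46 | 5·6+2·8 = 46
Q: 2·0+5·2+4·0+5·0 = 10 | 5·0+2·5 = 10
G: 2·6+5·0+4·2+5·2 = 30 | 5·6+2·0 = 30
X: 2·2+5·2+4·0+5·6 = 44 | 5·6+2·7 = 44
A: 2·0+5·0+4·5+5·3 = 35 | 5·7+2·0 = 35
gcd(2,5,4,5,5,2) = 1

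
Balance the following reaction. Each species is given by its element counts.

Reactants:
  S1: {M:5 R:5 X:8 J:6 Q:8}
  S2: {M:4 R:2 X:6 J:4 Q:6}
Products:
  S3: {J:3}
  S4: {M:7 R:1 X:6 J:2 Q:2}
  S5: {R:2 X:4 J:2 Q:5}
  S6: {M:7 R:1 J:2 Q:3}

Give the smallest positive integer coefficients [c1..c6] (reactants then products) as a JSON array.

M: 1·5+4·4 = 21 | 2·0+2·7+5·0+1·7 = 21
R: 1·5+4·2 = 13 | 2·0+2·1+5·2+1·1 = 13
X: 1·8+4·6 = 32 | 2·0+2·6+5·4+1·0 = 32
J: 1·6+4·4 = 22 | 2·3+2·2+5·2+1·2 = 22
Q: 1·8+4·6 = 32 | 2·0+2·2+5·5+1·3 = 32
gcd(1,4,2,2,5,1) = 1

Coefficients: [1, 4, 2, 2, 5, 1]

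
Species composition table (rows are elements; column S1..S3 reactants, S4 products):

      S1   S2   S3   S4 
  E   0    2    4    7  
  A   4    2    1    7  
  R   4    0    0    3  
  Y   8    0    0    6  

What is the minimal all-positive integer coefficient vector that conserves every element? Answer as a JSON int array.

Coefficients: [3, 6, 4, 4]

E: 3·0+6·2+4·4 = 28 | 4·7 = 28
A: 3·4+6·2+4·1 = 28 | 4·7 = 28
R: 3·4+6·0+4·0 = 12 | 4·3 = 12
Y: 3·8+6·0+4·0 = 24 | 4·6 = 24
gcd(3,6,4,4) = 1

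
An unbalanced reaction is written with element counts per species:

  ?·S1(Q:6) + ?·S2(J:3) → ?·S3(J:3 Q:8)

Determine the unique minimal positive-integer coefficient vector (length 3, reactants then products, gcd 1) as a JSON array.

J: 4·0+3·3 = 9 | 3·3 = 9
Q: 4·6+3·0 = 24 | 3·8 = 24
gcd(4,3,3) = 1

Coefficients: [4, 3, 3]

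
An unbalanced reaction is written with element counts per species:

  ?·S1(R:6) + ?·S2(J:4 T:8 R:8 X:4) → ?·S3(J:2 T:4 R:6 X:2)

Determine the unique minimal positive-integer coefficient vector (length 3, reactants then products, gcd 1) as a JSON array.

J: 2·0+3·4 = 12 | 6·2 = 12
T: 2·0+3·8 = 24 | 6·4 = 24
R: 2·6+3·8 = 36 | 6·6 = 36
X: 2·0+3·4 = 12 | 6·2 = 12
gcd(2,3,6) = 1

Coefficients: [2, 3, 6]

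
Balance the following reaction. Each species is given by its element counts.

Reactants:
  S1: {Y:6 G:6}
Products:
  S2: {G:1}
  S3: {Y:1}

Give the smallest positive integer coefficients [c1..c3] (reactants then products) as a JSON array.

Y: 1·6 = 6 | 6·0+6·1 = 6
G: 1·6 = 6 | 6·1+6·0 = 6
gcd(1,6,6) = 1

Coefficients: [1, 6, 6]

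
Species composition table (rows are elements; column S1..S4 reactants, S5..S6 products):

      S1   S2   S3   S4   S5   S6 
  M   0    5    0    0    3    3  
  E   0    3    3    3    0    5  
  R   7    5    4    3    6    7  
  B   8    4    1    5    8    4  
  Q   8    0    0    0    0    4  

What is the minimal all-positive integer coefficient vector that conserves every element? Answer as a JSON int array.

Coefficients: [3, 6, 3, 1, 4, 6]

M: 3·0+6·5+3·0+1·0 = 30 | 4·3+6·3 = 30
E: 3·0+6·3+3·3+1·3 = 30 | 4·0+6·5 = 30
R: 3·7+6·5+3·4+1·3 = 66 | 4·6+6·7 = 66
B: 3·8+6·4+3·1+1·5 = 56 | 4·8+6·4 = 56
Q: 3·8+6·0+3·0+1·0 = 24 | 4·0+6·4 = 24
gcd(3,6,3,1,4,6) = 1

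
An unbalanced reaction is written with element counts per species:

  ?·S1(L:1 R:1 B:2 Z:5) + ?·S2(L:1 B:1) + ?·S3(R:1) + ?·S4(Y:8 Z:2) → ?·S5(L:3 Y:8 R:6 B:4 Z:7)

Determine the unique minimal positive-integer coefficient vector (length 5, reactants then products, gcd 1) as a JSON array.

Coefficients: [1, 2, 5, 1, 1]

L: 1·1+2·1+5·0+1·0 = 3 | 1·3 = 3
Y: 1·0+2·0+5·0+1·8 = 8 | 1·8 = 8
R: 1·1+2·0+5·1+1·0 = 6 | 1·6 = 6
B: 1·2+2·1+5·0+1·0 = 4 | 1·4 = 4
Z: 1·5+2·0+5·0+1·2 = 7 | 1·7 = 7
gcd(1,2,5,1,1) = 1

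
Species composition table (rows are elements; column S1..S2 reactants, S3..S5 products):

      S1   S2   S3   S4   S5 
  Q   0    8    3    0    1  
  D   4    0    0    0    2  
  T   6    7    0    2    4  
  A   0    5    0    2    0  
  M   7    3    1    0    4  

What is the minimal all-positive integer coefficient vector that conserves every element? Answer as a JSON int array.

Coefficients: [2, 2, 4, 5, 4]

Q: 2·0+2·8 = 16 | 4·3+5·0+4·1 = 16
D: 2·4+2·0 = 8 | 4·0+5·0+4·2 = 8
T: 2·6+2·7 = 26 | 4·0+5·2+4·4 = 26
A: 2·0+2·5 = 10 | 4·0+5·2+4·0 = 10
M: 2·7+2·3 = 20 | 4·1+5·0+4·4 = 20
gcd(2,2,4,5,4) = 1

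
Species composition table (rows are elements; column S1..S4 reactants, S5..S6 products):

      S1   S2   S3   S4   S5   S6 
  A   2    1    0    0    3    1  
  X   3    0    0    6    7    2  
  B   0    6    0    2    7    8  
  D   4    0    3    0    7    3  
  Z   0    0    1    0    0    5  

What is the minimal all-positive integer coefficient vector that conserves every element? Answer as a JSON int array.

A: 4·2+5·1+5·0+3·0 = 13 | 4·3+1·1 = 13
X: 4·3+5·0+5·0+3·6 = 30 | 4·7+1·2 = 30
B: 4·0+5·6+5·0+3·2 = 36 | 4·7+1·8 = 36
D: 4·4+5·0+5·3+3·0 = 31 | 4·7+1·3 = 31
Z: 4·0+5·0+5·1+3·0 = 5 | 4·0+1·5 = 5
gcd(4,5,5,3,4,1) = 1

Coefficients: [4, 5, 5, 3, 4, 1]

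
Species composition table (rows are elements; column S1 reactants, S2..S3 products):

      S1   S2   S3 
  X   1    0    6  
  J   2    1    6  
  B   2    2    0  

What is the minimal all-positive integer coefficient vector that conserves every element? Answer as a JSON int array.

Coefficients: [6, 6, 1]

X: 6·1 = 6 | 6·0+1·6 = 6
J: 6·2 = 12 | 6·1+1·6 = 12
B: 6·2 = 12 | 6·2+1·0 = 12
gcd(6,6,1) = 1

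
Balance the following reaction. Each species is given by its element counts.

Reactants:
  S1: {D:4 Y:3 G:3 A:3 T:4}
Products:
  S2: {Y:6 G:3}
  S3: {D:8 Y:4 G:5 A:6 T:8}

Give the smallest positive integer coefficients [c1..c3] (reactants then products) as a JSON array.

Coefficients: [6, 1, 3]

D: 6·4 = 24 | 1·0+3·8 = 24
Y: 6·3 = 18 | 1·6+3·4 = 18
G: 6·3 = 18 | 1·3+3·5 = 18
A: 6·3 = 18 | 1·0+3·6 = 18
T: 6·4 = 24 | 1·0+3·8 = 24
gcd(6,1,3) = 1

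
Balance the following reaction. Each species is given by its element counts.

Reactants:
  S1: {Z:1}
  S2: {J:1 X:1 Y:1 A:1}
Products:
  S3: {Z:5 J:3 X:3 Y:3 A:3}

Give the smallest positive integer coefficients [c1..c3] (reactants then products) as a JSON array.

Z: 5·1+3·0 = 5 | 1·5 = 5
J: 5·0+3·1 = 3 | 1·3 = 3
X: 5·0+3·1 = 3 | 1·3 = 3
Y: 5·0+3·1 = 3 | 1·3 = 3
A: 5·0+3·1 = 3 | 1·3 = 3
gcd(5,3,1) = 1

Coefficients: [5, 3, 1]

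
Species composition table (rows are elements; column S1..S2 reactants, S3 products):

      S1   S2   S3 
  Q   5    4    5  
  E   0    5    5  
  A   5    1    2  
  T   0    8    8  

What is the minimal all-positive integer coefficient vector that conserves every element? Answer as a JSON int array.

Q: 1·5+5·4 = 25 | 5·5 = 25
E: 1·0+5·5 = 25 | 5·5 = 25
A: 1·5+5·1 = 10 | 5·2 = 10
T: 1·0+5·8 = 40 | 5·8 = 40
gcd(1,5,5) = 1

Coefficients: [1, 5, 5]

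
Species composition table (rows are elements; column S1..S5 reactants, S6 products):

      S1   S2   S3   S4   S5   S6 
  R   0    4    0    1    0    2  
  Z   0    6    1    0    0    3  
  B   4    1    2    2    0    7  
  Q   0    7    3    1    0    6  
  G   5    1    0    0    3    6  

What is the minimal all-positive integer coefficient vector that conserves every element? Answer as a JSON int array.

R: 5·0+2·4+6·0+4·1+3·0 = 12 | 6·2 = 12
Z: 5·0+2·6+6·1+4·0+3·0 = 18 | 6·3 = 18
B: 5·4+2·1+6·2+4·2+3·0 = 42 | 6·7 = 42
Q: 5·0+2·7+6·3+4·1+3·0 = 36 | 6·6 = 36
G: 5·5+2·1+6·0+4·0+3·3 = 36 | 6·6 = 36
gcd(5,2,6,4,3,6) = 1

Coefficients: [5, 2, 6, 4, 3, 6]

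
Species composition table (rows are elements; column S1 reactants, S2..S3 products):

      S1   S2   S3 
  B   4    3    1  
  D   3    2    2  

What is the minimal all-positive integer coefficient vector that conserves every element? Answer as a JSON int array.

Coefficients: [4, 5, 1]

B: 4·4 = 16 | 5·3+1·1 = 16
D: 4·3 = 12 | 5·2+1·2 = 12
gcd(4,5,1) = 1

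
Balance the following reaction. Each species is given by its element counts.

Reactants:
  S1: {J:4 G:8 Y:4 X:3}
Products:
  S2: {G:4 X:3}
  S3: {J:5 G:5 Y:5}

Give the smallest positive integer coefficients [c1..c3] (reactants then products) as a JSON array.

J: 5·4 = 20 | 5·0+4·5 = 20
G: 5·8 = 40 | 5·4+4·5 = 40
Y: 5·4 = 20 | 5·0+4·5 = 20
X: 5·3 = 15 | 5·3+4·0 = 15
gcd(5,5,4) = 1

Coefficients: [5, 5, 4]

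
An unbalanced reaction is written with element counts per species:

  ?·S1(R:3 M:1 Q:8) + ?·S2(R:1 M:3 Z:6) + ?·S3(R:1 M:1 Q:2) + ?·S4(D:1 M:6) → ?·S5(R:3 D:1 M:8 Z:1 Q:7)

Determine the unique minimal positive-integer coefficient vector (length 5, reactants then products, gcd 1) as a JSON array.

R: 4·3+1·1+5·1+6·0 = 18 | 6·3 = 18
D: 4·0+1·0+5·0+6·1 = 6 | 6·1 = 6
M: 4·1+1·3+5·1+6·6 = 48 | 6·8 = 48
Z: 4·0+1·6+5·0+6·0 = 6 | 6·1 = 6
Q: 4·8+1·0+5·2+6·0 = 42 | 6·7 = 42
gcd(4,1,5,6,6) = 1

Coefficients: [4, 1, 5, 6, 6]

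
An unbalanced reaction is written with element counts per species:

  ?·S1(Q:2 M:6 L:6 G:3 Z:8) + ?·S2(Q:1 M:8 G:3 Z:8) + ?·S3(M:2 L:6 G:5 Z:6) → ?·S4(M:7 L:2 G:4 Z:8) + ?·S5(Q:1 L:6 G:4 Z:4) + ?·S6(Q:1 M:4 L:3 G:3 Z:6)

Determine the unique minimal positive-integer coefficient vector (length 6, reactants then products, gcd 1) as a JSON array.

Q: 1·2+5·1+6·0 = 7 | 6·0+3·1+4·1 = 7
M: 1·6+5·8+6·2 = 58 | 6·7+3·0+4·4 = 58
L: 1·6+5·0+6·6 = 42 | 6·2+3·6+4·3 = 42
G: 1·3+5·3+6·5 = 48 | 6·4+3·4+4·3 = 48
Z: 1·8+5·8+6·6 = 84 | 6·8+3·4+4·6 = 84
gcd(1,5,6,6,3,4) = 1

Coefficients: [1, 5, 6, 6, 3, 4]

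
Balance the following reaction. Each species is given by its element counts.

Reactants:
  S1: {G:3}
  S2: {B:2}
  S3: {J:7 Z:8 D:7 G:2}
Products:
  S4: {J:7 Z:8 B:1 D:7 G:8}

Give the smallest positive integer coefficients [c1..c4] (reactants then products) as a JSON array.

Coefficients: [4, 1, 2, 2]

J: 4·0+1·0+2·7 = 14 | 2·7 = 14
Z: 4·0+1·0+2·8 = 16 | 2·8 = 16
B: 4·0+1·2+2·0 = 2 | 2·1 = 2
D: 4·0+1·0+2·7 = 14 | 2·7 = 14
G: 4·3+1·0+2·2 = 16 | 2·8 = 16
gcd(4,1,2,2) = 1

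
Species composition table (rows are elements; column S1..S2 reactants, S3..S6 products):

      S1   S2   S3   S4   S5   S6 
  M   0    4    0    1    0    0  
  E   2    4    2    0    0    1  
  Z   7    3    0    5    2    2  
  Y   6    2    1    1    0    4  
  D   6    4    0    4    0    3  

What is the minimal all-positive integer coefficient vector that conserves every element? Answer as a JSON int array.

M: 5·0+1·4 = 4 | 4·0+4·1+3·0+6·0 = 4
E: 5·2+1·4 = 14 | 4·2+4·0+3·0+6·1 = 14
Z: 5·7+1·3 = 38 | 4·0+4·5+3·2+6·2 = 38
Y: 5·6+1·2 = 32 | 4·1+4·1+3·0+6·4 = 32
D: 5·6+1·4 = 34 | 4·0+4·4+3·0+6·3 = 34
gcd(5,1,4,4,3,6) = 1

Coefficients: [5, 1, 4, 4, 3, 6]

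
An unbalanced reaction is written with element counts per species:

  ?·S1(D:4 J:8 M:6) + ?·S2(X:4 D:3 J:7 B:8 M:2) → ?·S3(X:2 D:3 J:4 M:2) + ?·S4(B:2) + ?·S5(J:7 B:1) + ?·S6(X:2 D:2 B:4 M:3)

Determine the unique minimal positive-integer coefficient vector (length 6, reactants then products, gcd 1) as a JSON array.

Coefficients: [1, 2, 2, 3, 2, 2]

X: 1·0+2·4 = 8 | 2·2+3·0+2·0+2·2 = 8
D: 1·4+2·3 = 10 | 2·3+3·0+2·0+2·2 = 10
J: 1·8+2·7 = 22 | 2·4+3·0+2·7+2·0 = 22
B: 1·0+2·8 = 16 | 2·0+3·2+2·1+2·4 = 16
M: 1·6+2·2 = 10 | 2·2+3·0+2·0+2·3 = 10
gcd(1,2,2,3,2,2) = 1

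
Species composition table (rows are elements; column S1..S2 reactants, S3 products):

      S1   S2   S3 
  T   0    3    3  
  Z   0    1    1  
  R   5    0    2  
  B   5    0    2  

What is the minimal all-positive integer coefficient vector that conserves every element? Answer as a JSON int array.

T: 2·0+5·3 = 15 | 5·3 = 15
Z: 2·0+5·1 = 5 | 5·1 = 5
R: 2·5+5·0 = 10 | 5·2 = 10
B: 2·5+5·0 = 10 | 5·2 = 10
gcd(2,5,5) = 1

Coefficients: [2, 5, 5]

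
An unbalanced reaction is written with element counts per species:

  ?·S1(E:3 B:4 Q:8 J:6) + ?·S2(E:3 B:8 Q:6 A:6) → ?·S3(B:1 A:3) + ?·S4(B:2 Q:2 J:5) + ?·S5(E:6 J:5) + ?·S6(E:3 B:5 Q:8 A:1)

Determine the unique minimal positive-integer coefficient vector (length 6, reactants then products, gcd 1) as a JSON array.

E: 5·3+3·3 = 24 | 4·0+5·0+1·6+6·3 = 24
B: 5·4+3·8 = 44 | 4·1+5·2+1·0+6·5 = 44
Q: 5·8+3·6 = 58 | 4·0+5·2+1·0+6·8 = 58
A: 5·0+3·6 = 18 | 4·3+5·0+1·0+6·1 = 18
J: 5·6+3·0 = 30 | 4·0+5·5+1·5+6·0 = 30
gcd(5,3,4,5,1,6) = 1

Coefficients: [5, 3, 4, 5, 1, 6]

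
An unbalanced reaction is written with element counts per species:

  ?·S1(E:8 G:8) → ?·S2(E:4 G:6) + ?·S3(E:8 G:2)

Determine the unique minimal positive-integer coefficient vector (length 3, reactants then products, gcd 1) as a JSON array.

E: 5·8 = 40 | 6·4+2·8 = 40
G: 5·8 = 40 | 6·6+2·2 = 40
gcd(5,6,2) = 1

Coefficients: [5, 6, 2]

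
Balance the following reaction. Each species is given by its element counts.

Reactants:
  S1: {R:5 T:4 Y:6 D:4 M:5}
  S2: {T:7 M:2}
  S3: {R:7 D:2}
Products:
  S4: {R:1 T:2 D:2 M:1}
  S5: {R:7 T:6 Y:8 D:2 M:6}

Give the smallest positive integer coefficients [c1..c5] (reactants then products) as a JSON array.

R: 4·5+2·0+1·7 = 27 | 6·1+3·7 = 27
T: 4·4+2·7+1·0 = 30 | 6·2+3·6 = 30
Y: 4·6+2·0+1·0 = 24 | 6·0+3·8 = 24
D: 4·4+2·0+1·2 = 18 | 6·2+3·2 = 18
M: 4·5+2·2+1·0 = 24 | 6·1+3·6 = 24
gcd(4,2,1,6,3) = 1

Coefficients: [4, 2, 1, 6, 3]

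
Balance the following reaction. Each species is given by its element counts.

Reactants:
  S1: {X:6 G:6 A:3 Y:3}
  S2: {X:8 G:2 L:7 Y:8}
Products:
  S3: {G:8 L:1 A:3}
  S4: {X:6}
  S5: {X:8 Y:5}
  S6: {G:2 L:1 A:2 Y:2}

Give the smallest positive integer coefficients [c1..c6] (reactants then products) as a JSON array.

Coefficients: [6, 1, 4, 2, 4, 3]

X: 6·6+1·8 = 44 | 4·0+2·6+4·8+3·0 = 44
G: 6·6+1·2 = 38 | 4·8+2·0+4·0+3·2 = 38
L: 6·0+1·7 = 7 | 4·1+2·0+4·0+3·1 = 7
A: 6·3+1·0 = 18 | 4·3+2·0+4·0+3·2 = 18
Y: 6·3+1·8 = 26 | 4·0+2·0+4·5+3·2 = 26
gcd(6,1,4,2,4,3) = 1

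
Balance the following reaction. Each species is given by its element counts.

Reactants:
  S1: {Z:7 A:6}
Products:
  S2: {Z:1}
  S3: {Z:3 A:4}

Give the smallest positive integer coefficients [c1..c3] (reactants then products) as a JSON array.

Z: 2·7 = 14 | 5·1+3·3 = 14
A: 2·6 = 12 | 5·0+3·4 = 12
gcd(2,5,3) = 1

Coefficients: [2, 5, 3]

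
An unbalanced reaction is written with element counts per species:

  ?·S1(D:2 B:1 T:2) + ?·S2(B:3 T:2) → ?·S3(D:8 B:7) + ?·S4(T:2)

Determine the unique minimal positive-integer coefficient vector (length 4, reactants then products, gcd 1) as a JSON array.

Coefficients: [4, 1, 1, 5]

D: 4·2+1·0 = 8 | 1·8+5·0 = 8
B: 4·1+1·3 = 7 | 1·7+5·0 = 7
T: 4·2+1·2 = 10 | 1·0+5·2 = 10
gcd(4,1,1,5) = 1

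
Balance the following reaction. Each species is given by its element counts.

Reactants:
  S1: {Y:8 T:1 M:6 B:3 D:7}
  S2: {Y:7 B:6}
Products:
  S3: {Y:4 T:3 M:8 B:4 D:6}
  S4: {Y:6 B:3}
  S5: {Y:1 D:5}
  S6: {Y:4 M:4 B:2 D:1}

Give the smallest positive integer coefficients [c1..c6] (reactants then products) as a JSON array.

Y: 6·8+3·7 = 69 | 2·4+6·6+5·1+5·4 = 69
T: 6·1+3·0 = 6 | 2·3+6·0+5·0+5·0 = 6
M: 6·6+3·0 = 36 | 2·8+6·0+5·0+5·4 = 36
B: 6·3+3·6 = 36 | 2·4+6·3+5·0+5·2 = 36
D: 6·7+3·0 = 42 | 2·6+6·0+5·5+5·1 = 42
gcd(6,3,2,6,5,5) = 1

Coefficients: [6, 3, 2, 6, 5, 5]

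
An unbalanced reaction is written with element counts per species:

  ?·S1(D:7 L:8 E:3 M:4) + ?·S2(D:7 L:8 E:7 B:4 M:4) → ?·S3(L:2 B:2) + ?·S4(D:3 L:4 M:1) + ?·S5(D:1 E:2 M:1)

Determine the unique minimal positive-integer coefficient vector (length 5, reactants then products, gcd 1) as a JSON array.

Coefficients: [1, 1, 2, 3, 5]

D: 1·7+1·7 = 14 | 2·0+3·3+5·1 = 14
L: 1·8+1·8 = 16 | 2·2+3·4+5·0 = 16
E: 1·3+1·7 = 10 | 2·0+3·0+5·2 = 10
B: 1·0+1·4 = 4 | 2·2+3·0+5·0 = 4
M: 1·4+1·4 = 8 | 2·0+3·1+5·1 = 8
gcd(1,1,2,3,5) = 1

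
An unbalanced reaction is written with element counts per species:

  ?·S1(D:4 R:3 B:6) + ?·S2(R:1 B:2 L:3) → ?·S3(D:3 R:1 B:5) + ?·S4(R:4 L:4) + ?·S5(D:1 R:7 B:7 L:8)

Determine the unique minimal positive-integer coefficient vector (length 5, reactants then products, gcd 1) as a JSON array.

D: 4·4+4·0 = 16 | 5·3+1·0+1·1 = 16
R: 4·3+4·1 = 16 | 5·1+1·4+1·7 = 16
B: 4·6+4·2 = 32 | 5·5+1·0+1·7 = 32
L: 4·0+4·3 = 12 | 5·0+1·4+1·8 = 12
gcd(4,4,5,1,1) = 1

Coefficients: [4, 4, 5, 1, 1]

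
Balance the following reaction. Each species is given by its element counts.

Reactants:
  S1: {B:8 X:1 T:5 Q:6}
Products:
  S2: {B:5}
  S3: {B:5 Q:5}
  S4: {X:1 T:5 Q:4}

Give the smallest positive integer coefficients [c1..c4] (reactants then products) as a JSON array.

B: 5·8 = 40 | 6·5+2·5+5·0 = 40
X: 5·1 = 5 | 6·0+2·0+5·1 = 5
T: 5·5 = 25 | 6·0+2·0+5·5 = 25
Q: 5·6 = 30 | 6·0+2·5+5·4 = 30
gcd(5,6,2,5) = 1

Coefficients: [5, 6, 2, 5]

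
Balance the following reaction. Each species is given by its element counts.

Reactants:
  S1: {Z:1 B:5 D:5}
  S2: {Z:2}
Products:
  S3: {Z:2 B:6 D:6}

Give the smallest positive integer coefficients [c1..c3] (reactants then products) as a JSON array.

Coefficients: [6, 2, 5]

Z: 6·1+2·2 = 10 | 5·2 = 10
B: 6·5+2·0 = 30 | 5·6 = 30
D: 6·5+2·0 = 30 | 5·6 = 30
gcd(6,2,5) = 1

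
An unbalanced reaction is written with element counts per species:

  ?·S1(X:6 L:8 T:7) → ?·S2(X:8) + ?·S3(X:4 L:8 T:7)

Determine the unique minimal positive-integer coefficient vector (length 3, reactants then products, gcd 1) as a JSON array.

Coefficients: [4, 1, 4]

X: 4·6 = 24 | 1·8+4·4 = 24
L: 4·8 = 32 | 1·0+4·8 = 32
T: 4·7 = 28 | 1·0+4·7 = 28
gcd(4,1,4) = 1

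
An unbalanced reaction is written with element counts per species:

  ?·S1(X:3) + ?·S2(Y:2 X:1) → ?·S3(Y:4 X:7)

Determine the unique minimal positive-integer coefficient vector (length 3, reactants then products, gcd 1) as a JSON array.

Coefficients: [5, 6, 3]

Y: 5·0+6·2 = 12 | 3·4 = 12
X: 5·3+6·1 = 21 | 3·7 = 21
gcd(5,6,3) = 1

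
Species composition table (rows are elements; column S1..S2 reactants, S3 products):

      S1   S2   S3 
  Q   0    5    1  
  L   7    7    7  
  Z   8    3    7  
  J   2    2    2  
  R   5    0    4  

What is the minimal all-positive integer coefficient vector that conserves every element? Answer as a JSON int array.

Q: 4·0+1·5 = 5 | 5·1 = 5
L: 4·7+1·7 = 35 | 5·7 = 35
Z: 4·8+1·3 = 35 | 5·7 = 35
J: 4·2+1·2 = 10 | 5·2 = 10
R: 4·5+1·0 = 20 | 5·4 = 20
gcd(4,1,5) = 1

Coefficients: [4, 1, 5]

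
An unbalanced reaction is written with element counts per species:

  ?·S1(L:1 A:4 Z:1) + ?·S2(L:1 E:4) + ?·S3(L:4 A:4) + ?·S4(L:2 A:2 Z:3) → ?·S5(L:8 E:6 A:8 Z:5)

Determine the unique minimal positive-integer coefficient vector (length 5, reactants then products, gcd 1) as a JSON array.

L: 2·1+6·1+3·4+6·2 = 32 | 4·8 = 32
E: 2·0+6·4+3·0+6·0 = 24 | 4·6 = 24
A: 2·4+6·0+3·4+6·2 = 32 | 4·8 = 32
Z: 2·1+6·0+3·0+6·3 = 20 | 4·5 = 20
gcd(2,6,3,6,4) = 1

Coefficients: [2, 6, 3, 6, 4]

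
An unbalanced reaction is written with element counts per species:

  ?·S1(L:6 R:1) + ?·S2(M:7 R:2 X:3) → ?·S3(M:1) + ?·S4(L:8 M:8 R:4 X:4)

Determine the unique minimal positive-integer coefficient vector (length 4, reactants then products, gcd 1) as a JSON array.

L: 4·6+4·0 = 24 | 4·0+3·8 = 24
M: 4·0+4·7 = 28 | 4·1+3·8 = 28
R: 4·1+4·2 = 12 | 4·0+3·4 = 12
X: 4·0+4·3 = 12 | 4·0+3·4 = 12
gcd(4,4,4,3) = 1

Coefficients: [4, 4, 4, 3]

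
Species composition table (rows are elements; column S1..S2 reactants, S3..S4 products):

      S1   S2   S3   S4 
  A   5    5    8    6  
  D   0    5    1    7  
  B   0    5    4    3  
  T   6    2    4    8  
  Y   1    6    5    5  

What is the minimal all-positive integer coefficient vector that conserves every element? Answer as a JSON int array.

A: 5·5+5·5 = 50 | 4·8+3·6 = 50
D: 5·0+5·5 = 25 | 4·1+3·7 = 25
B: 5·0+5·5 = 25 | 4·4+3·3 = 25
T: 5·6+5·2 = 40 | 4·4+3·8 = 40
Y: 5·1+5·6 = 35 | 4·5+3·5 = 35
gcd(5,5,4,3) = 1

Coefficients: [5, 5, 4, 3]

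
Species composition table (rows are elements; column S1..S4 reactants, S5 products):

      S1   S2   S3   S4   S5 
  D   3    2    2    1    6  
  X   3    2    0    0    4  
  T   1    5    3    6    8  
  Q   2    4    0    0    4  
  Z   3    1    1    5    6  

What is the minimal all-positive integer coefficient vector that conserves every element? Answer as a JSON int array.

Coefficients: [6, 3, 5, 2, 6]

D: 6·3+3·2+5·2+2·1 = 36 | 6·6 = 36
X: 6·3+3·2+5·0+2·0 = 24 | 6·4 = 24
T: 6·1+3·5+5·3+2·6 = 48 | 6·8 = 48
Q: 6·2+3·4+5·0+2·0 = 24 | 6·4 = 24
Z: 6·3+3·1+5·1+2·5 = 36 | 6·6 = 36
gcd(6,3,5,2,6) = 1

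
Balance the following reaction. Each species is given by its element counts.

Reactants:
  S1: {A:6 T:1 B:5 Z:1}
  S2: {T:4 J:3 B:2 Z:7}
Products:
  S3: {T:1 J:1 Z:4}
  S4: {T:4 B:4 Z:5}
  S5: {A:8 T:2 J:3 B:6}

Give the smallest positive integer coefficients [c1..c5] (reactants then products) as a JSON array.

Coefficients: [4, 5, 6, 3, 3]

A: 4·6+5·0 = 24 | 6·0+3·0+3·8 = 24
T: 4·1+5·4 = 24 | 6·1+3·4+3·2 = 24
J: 4·0+5·3 = 15 | 6·1+3·0+3·3 = 15
B: 4·5+5·2 = 30 | 6·0+3·4+3·6 = 30
Z: 4·1+5·7 = 39 | 6·4+3·5+3·0 = 39
gcd(4,5,6,3,3) = 1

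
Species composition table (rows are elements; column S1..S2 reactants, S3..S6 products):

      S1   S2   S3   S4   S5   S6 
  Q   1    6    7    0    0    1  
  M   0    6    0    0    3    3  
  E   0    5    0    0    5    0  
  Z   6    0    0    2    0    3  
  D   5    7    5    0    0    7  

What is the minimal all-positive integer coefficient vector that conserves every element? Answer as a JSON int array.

Coefficients: [5, 6, 5, 6, 6, 6]

Q: 5·1+6·6 = 41 | 5·7+6·0+6·0+6·1 = 41
M: 5·0+6·6 = 36 | 5·0+6·0+6·3+6·3 = 36
E: 5·0+6·5 = 30 | 5·0+6·0+6·5+6·0 = 30
Z: 5·6+6·0 = 30 | 5·0+6·2+6·0+6·3 = 30
D: 5·5+6·7 = 67 | 5·5+6·0+6·0+6·7 = 67
gcd(5,6,5,6,6,6) = 1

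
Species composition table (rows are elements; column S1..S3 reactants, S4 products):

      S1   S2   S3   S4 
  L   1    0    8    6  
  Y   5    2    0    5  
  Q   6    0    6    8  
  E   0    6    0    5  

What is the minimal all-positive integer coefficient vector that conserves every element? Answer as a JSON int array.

Coefficients: [4, 5, 4, 6]

L: 4·1+5·0+4·8 = 36 | 6·6 = 36
Y: 4·5+5·2+4·0 = 30 | 6·5 = 30
Q: 4·6+5·0+4·6 = 48 | 6·8 = 48
E: 4·0+5·6+4·0 = 30 | 6·5 = 30
gcd(4,5,4,6) = 1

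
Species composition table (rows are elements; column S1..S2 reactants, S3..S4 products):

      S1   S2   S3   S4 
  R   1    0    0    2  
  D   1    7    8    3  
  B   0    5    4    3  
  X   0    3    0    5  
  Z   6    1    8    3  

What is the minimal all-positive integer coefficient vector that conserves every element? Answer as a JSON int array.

R: 6·1+5·0 = 6 | 4·0+3·2 = 6
D: 6·1+5·7 = 41 | 4·8+3·3 = 41
B: 6·0+5·5 = 25 | 4·4+3·3 = 25
X: 6·0+5·3 = 15 | 4·0+3·5 = 15
Z: 6·6+5·1 = 41 | 4·8+3·3 = 41
gcd(6,5,4,3) = 1

Coefficients: [6, 5, 4, 3]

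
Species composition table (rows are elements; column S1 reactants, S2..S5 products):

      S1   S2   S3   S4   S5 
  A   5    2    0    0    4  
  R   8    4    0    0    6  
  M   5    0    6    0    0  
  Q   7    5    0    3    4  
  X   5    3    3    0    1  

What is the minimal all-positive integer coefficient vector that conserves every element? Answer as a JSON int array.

A: 6·5 = 30 | 3·2+5·0+1·0+6·4 = 30
R: 6·8 = 48 | 3·4+5·0+1·0+6·6 = 48
M: 6·5 = 30 | 3·0+5·6+1·0+6·0 = 30
Q: 6·7 = 42 | 3·5+5·0+1·3+6·4 = 42
X: 6·5 = 30 | 3·3+5·3+1·0+6·1 = 30
gcd(6,3,5,1,6) = 1

Coefficients: [6, 3, 5, 1, 6]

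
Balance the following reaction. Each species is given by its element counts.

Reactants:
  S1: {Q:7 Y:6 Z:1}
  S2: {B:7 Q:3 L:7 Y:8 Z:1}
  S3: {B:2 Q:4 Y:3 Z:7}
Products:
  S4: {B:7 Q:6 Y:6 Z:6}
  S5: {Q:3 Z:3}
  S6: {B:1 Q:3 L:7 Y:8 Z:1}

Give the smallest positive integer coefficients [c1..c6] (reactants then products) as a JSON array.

Coefficients: [3, 5, 6, 6, 3, 5]

B: 3·0+5·7+6·2 = 47 | 6·7+3·0+5·1 = 47
Q: 3·7+5·3+6·4 = 60 | 6·6+3·3+5·3 = 60
L: 3·0+5·7+6·0 = 35 | 6·0+3·0+5·7 = 35
Y: 3·6+5·8+6·3 = 76 | 6·6+3·0+5·8 = 76
Z: 3·1+5·1+6·7 = 50 | 6·6+3·3+5·1 = 50
gcd(3,5,6,6,3,5) = 1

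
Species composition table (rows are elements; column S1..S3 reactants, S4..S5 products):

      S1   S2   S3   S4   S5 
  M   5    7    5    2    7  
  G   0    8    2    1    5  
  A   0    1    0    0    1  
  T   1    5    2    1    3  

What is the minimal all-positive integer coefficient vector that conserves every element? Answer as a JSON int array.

Coefficients: [1, 1, 1, 5, 1]

M: 1·5+1·7+1·5 = 17 | 5·2+1·7 = 17
G: 1·0+1·8+1·2 = 10 | 5·1+1·5 = 10
A: 1·0+1·1+1·0 = 1 | 5·0+1·1 = 1
T: 1·1+1·5+1·2 = 8 | 5·1+1·3 = 8
gcd(1,1,1,5,1) = 1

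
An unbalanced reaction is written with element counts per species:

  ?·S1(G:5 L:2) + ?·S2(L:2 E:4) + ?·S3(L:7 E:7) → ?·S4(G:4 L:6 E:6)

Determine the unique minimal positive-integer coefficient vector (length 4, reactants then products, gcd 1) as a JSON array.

G: 4·5+4·0+2·0 = 20 | 5·4 = 20
L: 4·2+4·2+2·7 = 30 | 5·6 = 30
E: 4·0+4·4+2·7 = 30 | 5·6 = 30
gcd(4,4,2,5) = 1

Coefficients: [4, 4, 2, 5]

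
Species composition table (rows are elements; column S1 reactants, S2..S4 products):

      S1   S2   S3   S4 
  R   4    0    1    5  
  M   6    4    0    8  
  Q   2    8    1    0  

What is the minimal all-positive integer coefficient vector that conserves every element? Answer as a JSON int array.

Coefficients: [6, 1, 4, 4]

R: 6·4 = 24 | 1·0+4·1+4·5 = 24
M: 6·6 = 36 | 1·4+4·0+4·8 = 36
Q: 6·2 = 12 | 1·8+4·1+4·0 = 12
gcd(6,1,4,4) = 1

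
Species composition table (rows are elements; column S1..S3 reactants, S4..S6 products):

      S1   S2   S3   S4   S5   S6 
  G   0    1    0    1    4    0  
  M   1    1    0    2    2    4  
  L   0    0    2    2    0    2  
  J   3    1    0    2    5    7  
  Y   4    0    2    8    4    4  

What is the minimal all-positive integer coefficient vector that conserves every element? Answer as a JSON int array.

G: 3·0+5·1+2·0 = 5 | 1·1+1·4+1·0 = 5
M: 3·1+5·1+2·0 = 8 | 1·2+1·2+1·4 = 8
L: 3·0+5·0+2·2 = 4 | 1·2+1·0+1·2 = 4
J: 3·3+5·1+2·0 = 14 | 1·2+1·5+1·7 = 14
Y: 3·4+5·0+2·2 = 16 | 1·8+1·4+1·4 = 16
gcd(3,5,2,1,1,1) = 1

Coefficients: [3, 5, 2, 1, 1, 1]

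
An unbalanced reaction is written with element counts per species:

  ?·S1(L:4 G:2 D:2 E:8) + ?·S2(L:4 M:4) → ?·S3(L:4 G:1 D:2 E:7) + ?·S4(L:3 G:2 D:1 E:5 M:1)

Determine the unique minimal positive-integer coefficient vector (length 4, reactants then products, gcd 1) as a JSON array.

Coefficients: [6, 1, 4, 4]

L: 6·4+1·4 = 28 | 4·4+4·3 = 28
G: 6·2+1·0 = 12 | 4·1+4·2 = 12
D: 6·2+1·0 = 12 | 4·2+4·1 = 12
E: 6·8+1·0 = 48 | 4·7+4·5 = 48
M: 6·0+1·4 = 4 | 4·0+4·1 = 4
gcd(6,1,4,4) = 1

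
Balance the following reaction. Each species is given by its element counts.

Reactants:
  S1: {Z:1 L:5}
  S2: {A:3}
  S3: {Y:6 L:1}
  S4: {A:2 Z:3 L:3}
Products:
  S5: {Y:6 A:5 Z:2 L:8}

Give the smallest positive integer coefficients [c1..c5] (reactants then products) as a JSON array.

Coefficients: [5, 6, 4, 1, 4]

Y: 5·0+6·0+4·6+1·0 = 24 | 4·6 = 24
A: 5·0+6·3+4·0+1·2 = 20 | 4·5 = 20
Z: 5·1+6·0+4·0+1·3 = 8 | 4·2 = 8
L: 5·5+6·0+4·1+1·3 = 32 | 4·8 = 32
gcd(5,6,4,1,4) = 1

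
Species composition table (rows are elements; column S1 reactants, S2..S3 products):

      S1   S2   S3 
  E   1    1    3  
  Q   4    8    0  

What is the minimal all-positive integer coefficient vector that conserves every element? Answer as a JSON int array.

Coefficients: [6, 3, 1]

E: 6·1 = 6 | 3·1+1·3 = 6
Q: 6·4 = 24 | 3·8+1·0 = 24
gcd(6,3,1) = 1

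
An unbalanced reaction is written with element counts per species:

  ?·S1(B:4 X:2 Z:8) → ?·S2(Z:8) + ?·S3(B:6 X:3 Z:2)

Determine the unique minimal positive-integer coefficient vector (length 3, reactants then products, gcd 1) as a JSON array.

Coefficients: [6, 5, 4]

B: 6·4 = 24 | 5·0+4·6 = 24
X: 6·2 = 12 | 5·0+4·3 = 12
Z: 6·8 = 48 | 5·8+4·2 = 48
gcd(6,5,4) = 1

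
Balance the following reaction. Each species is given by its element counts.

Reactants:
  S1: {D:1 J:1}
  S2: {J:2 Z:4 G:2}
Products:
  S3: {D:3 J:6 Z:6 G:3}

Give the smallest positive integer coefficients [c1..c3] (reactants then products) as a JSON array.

D: 6·1+3·0 = 6 | 2·3 = 6
J: 6·1+3·2 = 12 | 2·6 = 12
Z: 6·0+3·4 = 12 | 2·6 = 12
G: 6·0+3·2 = 6 | 2·3 = 6
gcd(6,3,2) = 1

Coefficients: [6, 3, 2]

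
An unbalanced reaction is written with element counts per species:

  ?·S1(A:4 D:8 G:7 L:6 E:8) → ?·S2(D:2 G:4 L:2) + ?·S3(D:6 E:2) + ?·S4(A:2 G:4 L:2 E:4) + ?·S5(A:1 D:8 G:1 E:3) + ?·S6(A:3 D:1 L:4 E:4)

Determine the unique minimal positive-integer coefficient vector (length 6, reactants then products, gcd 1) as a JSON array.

A: 6·4 = 24 | 5·0+3·0+5·2+2·1+4·3 = 24
D: 6·8 = 48 | 5·2+3·6+5·0+2·8+4·1 = 48
G: 6·7 = 42 | 5·4+3·0+5·4+2·1+4·0 = 42
L: 6·6 = 36 | 5·2+3·0+5·2+2·0+4·4 = 36
E: 6·8 = 48 | 5·0+3·2+5·4+2·3+4·4 = 48
gcd(6,5,3,5,2,4) = 1

Coefficients: [6, 5, 3, 5, 2, 4]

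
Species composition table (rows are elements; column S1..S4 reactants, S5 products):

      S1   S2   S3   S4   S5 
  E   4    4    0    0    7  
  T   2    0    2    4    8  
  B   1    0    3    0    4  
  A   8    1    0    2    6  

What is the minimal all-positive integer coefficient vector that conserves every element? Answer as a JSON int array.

E: 1·4+6·4+5·0+5·0 = 28 | 4·7 = 28
T: 1·2+6·0+5·2+5·4 = 32 | 4·8 = 32
B: 1·1+6·0+5·3+5·0 = 16 | 4·4 = 16
A: 1·8+6·1+5·0+5·2 = 24 | 4·6 = 24
gcd(1,6,5,5,4) = 1

Coefficients: [1, 6, 5, 5, 4]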